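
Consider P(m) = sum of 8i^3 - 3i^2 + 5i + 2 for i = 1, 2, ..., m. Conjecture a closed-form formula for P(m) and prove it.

P(m) = m(2m^3 + 3m^2 + 3m + 4)

We claim P(m) = m(2m^3 + 3m^2 + 3m + 4) for all m ≥ 1.
For the base case m = 1: P(1) = 12, and the closed form gives 12. They agree.
For the inductive step, assume it holds for an arbitrary i ≥ 1, so P(i) = i(2i^3 + 3i^2 + 3i + 4).
Then P(i+1) = P(i) + (8i^3 + 21i^2 + 23i + 12) = (i(2i^3 + 3i^2 + 3i + 4)) + (8i^3 + 21i^2 + 23i + 12).
Simplifying, P(i+1) = (i + 1)(2i^3 + 9i^2 + 15i + 12) = (i+1)(2(i+1)^3 + 3(i+1)^2 + 3(i+1) + 4),
which is the closed form with m = i+1.
By induction, the statement is established for all m ≥ 1.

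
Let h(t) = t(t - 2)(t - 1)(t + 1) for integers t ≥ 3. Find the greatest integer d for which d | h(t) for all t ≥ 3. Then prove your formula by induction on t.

Computing the first values: h(3) = 24 and h(4) = 120; gcd(24, 120) = 24, so d ≤ 24.
We prove 24 | t(t - 2)(t - 1)(t + 1) for all t ≥ 3 by induction on t.
For the base case t = 3: h(3) = 24 = 24·(1), so 24 | h(3).
For the inductive step, assume it holds for an arbitrary k ≥ 3, i.e. 24 | h(k). Then
h(k+1) − h(k) = (k-1)·k·(k+1)·(k+2) − (k-2)·(k-1)·k·(k+1) = (k-1)·k·(k+1)·[(k+2) − (k-2)] = 4·(k-1)·k·(k+1). The product of 3 consecutive integers is divisible by (3)! = 6, so h(k+1) − h(k) is divisible by 4·6 = 24. By the inductive hypothesis 24 | h(k), hence 24 | h(k+1).
By induction, the statement is established for all t ≥ 3.
Therefore the largest such d is 24.

d = 24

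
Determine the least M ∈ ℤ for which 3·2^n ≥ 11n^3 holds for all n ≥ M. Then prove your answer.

At n = 12: 12288 < 19008, so the inequality fails and M ≥ 13. We prove 3·2^n ≥ 11n^3 for all n ≥ 13.
When n = 13: 3·2^n = 24576 and 11n^3 = 24167, so 24576 ≥ 24167.
For the inductive step, assume it holds for an arbitrary j ≥ 13, so 3·2^j ≥ 11j^3.
Then 3·2^(j + 1) = 2·(3·2^j) ≥ 2·(11j^3).
Also, for j ≥ 13 we have 2·(11j^3) ≥ 11(j+1)^3, since 2 ≥ (1 + 1/j)^3 for all j ≥ 13.
Combining, 3·2^(j + 1) ≥ 11(j+1)^3.
Hence, by induction on n, the claim holds for every n ≥ 13.
Hence the smallest such M is 13.

M = 13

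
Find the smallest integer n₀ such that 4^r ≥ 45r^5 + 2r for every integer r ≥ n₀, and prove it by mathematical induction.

n₀ = 12

At r = 11: 4194304 < 7247317, so the inequality fails and n₀ ≥ 12. We prove 4^r ≥ 45r^5 + 2r for all r ≥ 12.
Base step (r = 12): 4^r = 16777216 and 45r^5 + 2r = 11197464, so 16777216 ≥ 11197464.
Inductive step: suppose the statement holds for some m ≥ 12, so 4^m ≥ 45m^5 + 2m.
Then 4^(m + 1) = 4·(4^m) ≥ 4·(45m^5 + 2m).
Also, for m ≥ 12 we have 4·(45m^5 + 2m) ≥ 45(m+1)^5 + 2(m+1), since 4·(45m^5 + 2m) − (45(m+1)^5 + 2(m+1)) = 135m^5 - 225m^4 - 450m^3 - 450m^2 - 219m - 47, which is nonnegative for all m ≥ 12.
Combining, 4^(m + 1) ≥ 45(m+1)^5 + 2(m+1).
By the principle of mathematical induction, the result holds for all r ≥ 12.
Hence the smallest such n₀ is 12.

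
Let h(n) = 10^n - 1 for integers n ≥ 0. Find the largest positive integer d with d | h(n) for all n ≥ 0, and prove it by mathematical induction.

d = 9

Computing the first values: h(0) = 0 and h(1) = 9; gcd(0, 9) = 9, so d ≤ 9.
We prove 9 | 10^n - 1 for all n ≥ 0 by induction on n.
For the base case n = 0: h(0) = 0 = 9·(0), so 9 | h(0).
Suppose the result is true for n = r, i.e. 9 | h(r). Then
h(r+1) = 10^(r+1) - 1 = 10·(10^r - 1) + 9 = 10·h(r) + 9. The first term is divisible by 9 by the inductive hypothesis, and 9 is divisible by 9. Hence 9 | h(r+1).
By induction, the statement is established for all n ≥ 0.
Therefore the largest such d is 9.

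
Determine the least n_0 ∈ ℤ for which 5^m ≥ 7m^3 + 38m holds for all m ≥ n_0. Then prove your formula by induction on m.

At m = 3: 125 < 303, so the inequality fails and n_0 ≥ 4. We prove 5^m ≥ 7m^3 + 38m for all m ≥ 4.
Base case (m = 4): 5^m = 625 and 7m^3 + 38m = 600, so 625 ≥ 600.
Suppose the result is true for m = j, so 5^j ≥ 7j^3 + 38j.
Then 5^(j + 1) = 5·(5^j) ≥ 5·(7j^3 + 38j).
Also, for j ≥ 4 we have 5·(7j^3 + 38j) ≥ 7(j+1)^3 + 38(j+1), since 5·(7j^3 + 38j) − (7(j+1)^3 + 38(j+1)) = 28j^3 - 21j^2 + 131j - 45, which is nonnegative for all j ≥ 4.
Combining, 5^(j + 1) ≥ 7(j+1)^3 + 38(j+1).
By the principle of mathematical induction, the result holds for all m ≥ 4.
Hence the smallest such n_0 is 4.

n_0 = 4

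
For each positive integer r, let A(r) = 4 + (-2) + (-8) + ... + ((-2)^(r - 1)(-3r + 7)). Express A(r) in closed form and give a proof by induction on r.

A(r) = (-2)^r(r - 2) + 2

We claim A(r) = (-2)^r(r - 2) + 2 for all r ≥ 1.
Base step (r = 1): A(1) = 4, and the closed form gives 4. They agree.
Inductive step: suppose the statement holds for some p ≥ 1, so A(p) = (-2)^p(p - 2) + 2.
Then A(p+1) = A(p) + ((-2)^p(-3p + 4)) = ((-2)^p(p - 2) + 2) + ((-2)^p(-3p + 4)).
Simplifying, A(p+1) = -2(-2)^p·p + 2(-2)^p + 2 = (-2)^(p+1)((p+1) - 2) + 2,
which is the closed form with r = p+1.
Hence, by induction on r, the claim holds for every r ≥ 1.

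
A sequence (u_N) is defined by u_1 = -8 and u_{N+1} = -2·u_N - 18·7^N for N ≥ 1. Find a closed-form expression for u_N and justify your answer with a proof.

Computing the first terms: u_1 = -8, u_2 = -110, u_3 = -662. This suggests u_N = -3(-2)^N - 2·7^N.
For the base case N = 1: the formula gives -8 = -8 = u_1.
For the inductive step, assume it holds for an arbitrary p ≥ 1, so u_p = -3(-2)^p - 2·7^p.
Then u_{p+1} = -2·u_p - 18·7^p = -2·(-3(-2)^p - 2·7^p) - 18·7^p = -3(-2)^(p + 1) - 2·7^(p + 1),
which is the claimed formula at N = p+1.
Hence, by induction on N, the claim holds for every N ≥ 1.

u_N = -3(-2)^N - 2·7^N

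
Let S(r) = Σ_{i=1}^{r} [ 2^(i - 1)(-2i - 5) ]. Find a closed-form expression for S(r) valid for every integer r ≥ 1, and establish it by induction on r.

S(r) = -2^r(2r + 3) + 3

We claim S(r) = -2^r(2r + 3) + 3 for all r ≥ 1.
Base case (r = 1): S(1) = -7, and the closed form gives -7. They agree.
Inductive step: assume the claim holds for r = i, so S(i) = -2^i(2i + 3) + 3.
Then S(i+1) = S(i) + (2^i(-2i - 7)) = (-2^i(2i + 3) + 3) + (2^i(-2i - 7)).
Simplifying, S(i+1) = -4·2^i·i - 10·2^i + 3 = -2^(i+1)(2(i+1) + 3) + 3,
which is the closed form with r = i+1.
This completes the induction.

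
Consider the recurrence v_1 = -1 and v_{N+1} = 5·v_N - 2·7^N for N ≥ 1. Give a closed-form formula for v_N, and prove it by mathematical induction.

v_N = 6·5^(N - 1) - 7^N

Computing the first terms: v_1 = -1, v_2 = -19, v_3 = -193. This suggests v_N = 6·5^(N - 1) - 7^N.
Base case (N = 1): the formula gives -1 = -1 = v_1.
Suppose the result is true for N = k, so v_k = 6·5^(k - 1) - 7^k.
Then v_{k+1} = 5·v_k - 2·7^k = 5·(6·5^(k - 1) - 7^k) - 2·7^k = 6·5^k - 7^(k + 1) = 6·5^((k+1) - 1) - 7^(k+1),
which is the claimed formula at N = k+1.
Hence, by induction on N, the claim holds for every N ≥ 1.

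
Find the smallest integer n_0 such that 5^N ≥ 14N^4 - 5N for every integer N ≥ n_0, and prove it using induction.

n_0 = 7

At N = 6: 15625 < 18114, so the inequality fails and n_0 ≥ 7. We prove 5^N ≥ 14N^4 - 5N for all N ≥ 7.
Base case (N = 7): 5^N = 78125 and 14N^4 - 5N = 33579, so 78125 ≥ 33579.
Suppose the result is true for N = k, so 5^k ≥ 14k^4 - 5k.
Then 5^(k + 1) = 5·(5^k) ≥ 5·(14k^4 - 5k).
Also, for k ≥ 7 we have 5·(14k^4 - 5k) ≥ 14(k+1)^4 - 5(k+1), since 5·(14k^4 - 5k) − (14(k+1)^4 - 5(k+1)) = 56k^4 - 56k^3 - 84k^2 - 76k - 9, which is nonnegative for all k ≥ 7.
Combining, 5^(k + 1) ≥ 14(k+1)^4 - 5(k+1).
Hence, by induction on N, the claim holds for every N ≥ 7.
Hence the smallest such n_0 is 7.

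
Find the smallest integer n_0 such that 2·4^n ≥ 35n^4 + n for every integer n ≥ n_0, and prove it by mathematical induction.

At n = 8: 131072 < 143368, so the inequality fails and n_0 ≥ 9. We prove 2·4^n ≥ 35n^4 + n for all n ≥ 9.
When n = 9: 2·4^n = 524288 and 35n^4 + n = 229644, so 524288 ≥ 229644.
Suppose the result is true for n = m, so 2·4^m ≥ 35m^4 + m.
Then 2·4^(m + 1) = 4·(2·4^m) ≥ 4·(35m^4 + m).
Also, for m ≥ 9 we have 4·(35m^4 + m) ≥ 35(m+1)^4 + (m+1), since 4·(35m^4 + m) − (35(m+1)^4 + (m+1)) = 105m^4 - 140m^3 - 210m^2 - 137m - 36, which is nonnegative for all m ≥ 9.
Combining, 2·4^(m + 1) ≥ 35(m+1)^4 + (m+1).
This completes the induction.
Hence the smallest such n_0 is 9.

n_0 = 9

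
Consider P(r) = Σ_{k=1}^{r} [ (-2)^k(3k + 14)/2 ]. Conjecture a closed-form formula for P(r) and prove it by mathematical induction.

P(r) = (-2)^r(r + 5) - 5

We claim P(r) = (-2)^r(r + 5) - 5 for all r ≥ 1.
Base case (r = 1): P(1) = -17, and the closed form gives -17. They agree.
For the inductive step, assume it holds for an arbitrary k ≥ 1, so P(k) = (-2)^k(k + 5) - 5.
Then P(k+1) = P(k) + ((-2)^k(-3k - 17)) = ((-2)^k(k + 5) - 5) + ((-2)^k(-3k - 17)).
Simplifying, P(k+1) = -2(-2)^k·k - 12(-2)^k - 5 = (-2)^(k+1)((k+1) + 5) - 5,
which is the closed form with r = k+1.
By the principle of mathematical induction, the result holds for all r ≥ 1.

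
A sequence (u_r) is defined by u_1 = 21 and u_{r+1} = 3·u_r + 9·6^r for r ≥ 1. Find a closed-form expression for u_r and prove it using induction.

u_r = 3^r + 3·6^r

Computing the first terms: u_1 = 21, u_2 = 117, u_3 = 675. This suggests u_r = 3^r + 3·6^r.
Base step (r = 1): the formula gives 21 = 21 = u_1.
Suppose the result is true for r = j, so u_j = 3^j + 3·6^j.
Then u_{j+1} = 3·u_j + 9·6^j = 3·(3^j + 3·6^j) + 9·6^j = 3^(j + 1) + 3·6^(j + 1),
which is the claimed formula at r = j+1.
By the principle of mathematical induction, the result holds for all r ≥ 1.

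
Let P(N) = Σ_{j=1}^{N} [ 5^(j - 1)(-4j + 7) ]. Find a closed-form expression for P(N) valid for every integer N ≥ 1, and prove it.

We claim P(N) = 5^N(-N + 2) - 2 for all N ≥ 1.
For the base case N = 1: P(1) = 3, and the closed form gives 3. They agree.
Inductive step: assume the claim holds for N = j, so P(j) = 5^j(-j + 2) - 2.
Then P(j+1) = P(j) + (5^j(-4j + 3)) = (5^j(-j + 2) - 2) + (5^j(-4j + 3)).
Simplifying, P(j+1) = -5^(j + 1)j + 5^(j + 1) - 2 = 5^(j+1)(-(j+1) + 2) - 2,
which is the closed form with N = j+1.
By induction, the statement is established for all N ≥ 1.

P(N) = 5^N(-N + 2) - 2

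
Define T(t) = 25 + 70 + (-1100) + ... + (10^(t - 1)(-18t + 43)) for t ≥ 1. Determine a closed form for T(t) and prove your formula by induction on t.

T(t) = 10^t(-2t + 5) - 5

We claim T(t) = 10^t(-2t + 5) - 5 for all t ≥ 1.
Base step (t = 1): T(1) = 25, and the closed form gives 25. They agree.
Inductive step: suppose the statement holds for some p ≥ 1, so T(p) = 10^p(-2p + 5) - 5.
Then T(p+1) = T(p) + (10^p(-18p + 25)) = (10^p(-2p + 5) - 5) + (10^p(-18p + 25)).
Simplifying, T(p+1) = -20·10^p·p + 30·10^p - 5 = 10^(p+1)(-2(p+1) + 5) - 5,
which is the closed form with t = p+1.
Hence, by induction on t, the claim holds for every t ≥ 1.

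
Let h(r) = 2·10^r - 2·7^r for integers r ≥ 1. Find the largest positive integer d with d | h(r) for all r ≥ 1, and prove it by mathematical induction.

Computing the first values: h(1) = 6 and h(2) = 102; gcd(6, 102) = 6, so d ≤ 6.
We prove 6 | 2·10^r - 2·7^r for all r ≥ 1 by induction on r.
For the base case r = 1: h(1) = 6 = 6·(1), so 6 | h(1).
For the inductive step, assume it holds for an arbitrary k ≥ 1, i.e. 6 | h(k). Then
h(k+1) − 10·h(k) = (2·10^(k+1) - 2·7^(k+1)) − 10·(2·10^k - 2·7^k) = (-2)·7^k·(7 − 10) = (6)·7^k. Since 6 | h(k) by the inductive hypothesis, 6 | 10·h(k); and 6 | 6 since 6 = 6·1. Therefore 6 | h(k+1).
Hence, by induction on r, the claim holds for every r ≥ 1.
Therefore the largest such d is 6.

d = 6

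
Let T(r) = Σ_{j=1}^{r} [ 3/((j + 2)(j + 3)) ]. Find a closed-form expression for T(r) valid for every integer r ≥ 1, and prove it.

We claim T(r) = r/(r + 3) for all r ≥ 1.
Base case (r = 1): T(1) = 1/4, and the closed form gives 1/4. They agree.
Suppose the result is true for r = j, so T(j) = j/(j + 3).
Then T(j+1) = T(j) + (3/((j + 3)(j + 4))) = (j/(j + 3)) + (3/((j + 3)(j + 4))).
Simplifying, T(j+1) = (j + 1)/(j + 4) = (j+1)/((j+1) + 3),
which is the closed form with r = j+1.
By the principle of mathematical induction, the result holds for all r ≥ 1.

T(r) = r/(r + 3)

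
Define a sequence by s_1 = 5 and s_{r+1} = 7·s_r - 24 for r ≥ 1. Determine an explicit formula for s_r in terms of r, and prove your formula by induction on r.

s_r = 7^(r - 1) + 4

Computing the first terms: s_1 = 5, s_2 = 11, s_3 = 53. This suggests s_r = 7^(r - 1) + 4.
Base step (r = 1): the formula gives 5 = 5 = s_1.
For the inductive step, assume it holds for an arbitrary p ≥ 1, so s_p = 7^(p - 1) + 4.
Then s_{p+1} = 7·s_p - 24 = 7·(7^(p - 1) + 4) - 24 = 7^p + 4 = 7^((p+1) - 1) + 4,
which is the claimed formula at r = p+1.
By induction, the statement is established for all r ≥ 1.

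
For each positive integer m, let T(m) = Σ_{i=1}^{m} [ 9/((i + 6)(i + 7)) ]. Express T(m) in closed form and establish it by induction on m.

We claim T(m) = 9m/(7(m + 7)) for all m ≥ 1.
When m = 1: T(1) = 9/56, and the closed form gives 9/56. They agree.
Suppose the result is true for m = i, so T(i) = 9i/(7(i + 7)).
Then T(i+1) = T(i) + (9/((i + 7)(i + 8))) = (9i/(7(i + 7))) + (9/((i + 7)(i + 8))).
Simplifying, T(i+1) = 9(i + 1)/(7(i + 8)) = 9(i+1)/(7((i+1) + 7)),
which is the closed form with m = i+1.
By the principle of mathematical induction, the result holds for all m ≥ 1.

T(m) = 9m/(7(m + 7))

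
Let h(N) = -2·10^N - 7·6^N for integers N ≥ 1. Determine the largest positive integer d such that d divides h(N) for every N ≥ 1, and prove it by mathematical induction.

d = 2

Computing the first values: h(1) = -62 and h(2) = -452; gcd(-62, -452) = 2, so d ≤ 2.
We prove 2 | -2·10^N - 7·6^N for all N ≥ 1 by induction on N.
When N = 1: h(1) = -62 = 2·(-31), so 2 | h(1).
Inductive step: assume the claim holds for N = i, i.e. 2 | h(i). Then
h(i+1) − 10·h(i) = (-2·10^(i+1) - 7·6^(i+1)) − 10·(-2·10^i - 7·6^i) = (-7)·6^i·(6 − 10) = (28)·6^i. Since 2 | h(i) by the inductive hypothesis, 2 | 10·h(i); and 2 | 28 since 28 = 2·14. Therefore 2 | h(i+1).
This completes the induction.
Therefore the largest such d is 2.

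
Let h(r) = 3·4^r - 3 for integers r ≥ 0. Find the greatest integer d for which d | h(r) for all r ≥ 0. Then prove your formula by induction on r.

d = 9

Computing the first values: h(0) = 0 and h(1) = 9; gcd(0, 9) = 9, so d ≤ 9.
We prove 9 | 3·4^r - 3 for all r ≥ 0 by induction on r.
When r = 0: h(0) = 0 = 9·(0), so 9 | h(0).
Inductive step: assume the claim holds for r = i, i.e. 9 | h(i). Then
h(i+1) = 3·4^(i+1) - 3 = 4·(3·4^i - 3) + 9 = 4·h(i) + 9. The first term is divisible by 9 by the inductive hypothesis, and 9 is divisible by 9. Hence 9 | h(i+1).
Hence, by induction on r, the claim holds for every r ≥ 0.
Therefore the largest such d is 9.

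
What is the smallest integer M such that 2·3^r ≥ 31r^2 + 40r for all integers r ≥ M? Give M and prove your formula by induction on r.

M = 6

At r = 5: 486 < 975, so the inequality fails and M ≥ 6. We prove 2·3^r ≥ 31r^2 + 40r for all r ≥ 6.
Base case (r = 6): 2·3^r = 1458 and 31r^2 + 40r = 1356, so 1458 ≥ 1356.
Inductive step: suppose the statement holds for some k ≥ 6, so 2·3^k ≥ 31k^2 + 40k.
Then 2·3^(k + 1) = 3·(2·3^k) ≥ 3·(31k^2 + 40k).
Also, for k ≥ 6 we have 3·(31k^2 + 40k) ≥ 31(k+1)^2 + 40(k+1), since 3·(31k^2 + 40k) − (31(k+1)^2 + 40(k+1)) = 62k^2 + 18k - 71, which is nonnegative for all k ≥ 6.
Combining, 2·3^(k + 1) ≥ 31(k+1)^2 + 40(k+1).
By the principle of mathematical induction, the result holds for all r ≥ 6.
Hence the smallest such M is 6.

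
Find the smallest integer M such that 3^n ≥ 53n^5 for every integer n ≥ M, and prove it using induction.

At n = 16: 43046721 < 55574528, so the inequality fails and M ≥ 17. We prove 3^n ≥ 53n^5 for all n ≥ 17.
When n = 17: 3^n = 129140163 and 53n^5 = 75252421, so 129140163 ≥ 75252421.
Inductive step: suppose the statement holds for some k ≥ 17, so 3^k ≥ 53k^5.
Then 3^(k + 1) = 3·(3^k) ≥ 3·(53k^5).
Also, for k ≥ 17 we have 3·(53k^5) ≥ 53(k+1)^5, since 3 ≥ (1 + 1/k)^5 for all k ≥ 17.
Combining, 3^(k + 1) ≥ 53(k+1)^5.
Hence, by induction on n, the claim holds for every n ≥ 17.
Hence the smallest such M is 17.

M = 17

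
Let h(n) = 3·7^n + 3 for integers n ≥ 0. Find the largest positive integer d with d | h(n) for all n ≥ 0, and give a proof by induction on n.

d = 6

Computing the first values: h(0) = 6 and h(1) = 24; gcd(6, 24) = 6, so d ≤ 6.
We prove 6 | 3·7^n + 3 for all n ≥ 0 by induction on n.
Base step (n = 0): h(0) = 6 = 6·(1), so 6 | h(0).
Suppose the result is true for n = p, i.e. 6 | h(p). Then
h(p+1) = 3·7^(p+1) + 3 = 7·(3·7^p + 3) - 18 = 7·h(p) - 18. The first term is divisible by 6 by the inductive hypothesis, and -18 is divisible by 6. Hence 6 | h(p+1).
Hence, by induction on n, the claim holds for every n ≥ 0.
Therefore the largest such d is 6.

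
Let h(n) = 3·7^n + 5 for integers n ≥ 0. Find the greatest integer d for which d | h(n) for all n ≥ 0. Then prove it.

d = 2

Computing the first values: h(0) = 8 and h(1) = 26; gcd(8, 26) = 2, so d ≤ 2.
We prove 2 | 3·7^n + 5 for all n ≥ 0 by induction on n.
For the base case n = 0: h(0) = 8 = 2·(4), so 2 | h(0).
Inductive step: assume the claim holds for n = i, i.e. 2 | h(i). Then
h(i+1) = 3·7^(i+1) + 5 = 7·(3·7^i + 5) - 30 = 7·h(i) - 30. The first term is divisible by 2 by the inductive hypothesis, and -30 is divisible by 2. Hence 2 | h(i+1).
By induction, the statement is established for all n ≥ 0.
Therefore the largest such d is 2.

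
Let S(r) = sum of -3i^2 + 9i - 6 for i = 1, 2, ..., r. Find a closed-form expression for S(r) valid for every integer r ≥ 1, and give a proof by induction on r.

S(r) = -r(r - 2)(r - 1)

We claim S(r) = -r(r - 2)(r - 1) for all r ≥ 1.
For the base case r = 1: S(1) = 0, and the closed form gives 0. They agree.
Inductive step: assume the claim holds for r = i, so S(i) = i(-i^2 + 3i - 2).
Then S(i+1) = S(i) + (3i(-i + 1)) = (i(-i^2 + 3i - 2)) + (3i(-i + 1)).
Simplifying, S(i+1) = -i(i - 1)(i + 1) = -(i+1)((i+1) - 2)((i+1) - 1),
which is the closed form with r = i+1.
Hence, by induction on r, the claim holds for every r ≥ 1.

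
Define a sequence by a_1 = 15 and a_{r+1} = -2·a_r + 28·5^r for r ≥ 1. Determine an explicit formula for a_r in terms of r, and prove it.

a_r = -5(-2)^(r - 1) + 4·5^r

Computing the first terms: a_1 = 15, a_2 = 110, a_3 = 480. This suggests a_r = -5(-2)^(r - 1) + 4·5^r.
For the base case r = 1: the formula gives 15 = 15 = a_1.
Inductive step: assume the claim holds for r = j, so a_j = -5(-2)^(j - 1) + 4·5^j.
Then a_{j+1} = -2·a_j + 28·5^j = -2·(-5(-2)^(j - 1) + 4·5^j) + 28·5^j = -5(-2)^j + 4·5^(j + 1) = -5(-2)^((j+1) - 1) + 4·5^(j+1),
which is the claimed formula at r = j+1.
Hence, by induction on r, the claim holds for every r ≥ 1.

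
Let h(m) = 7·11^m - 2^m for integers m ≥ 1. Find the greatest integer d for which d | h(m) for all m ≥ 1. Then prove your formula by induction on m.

d = 3

Computing the first values: h(1) = 75 and h(2) = 843; gcd(75, 843) = 3, so d ≤ 3.
We prove 3 | 7·11^m - 2^m for all m ≥ 1 by induction on m.
Base step (m = 1): h(1) = 75 = 3·(25), so 3 | h(1).
Suppose the result is true for m = i, i.e. 3 | h(i). Then
h(i+1) − 11·h(i) = (7·11^(i+1) - 2^(i+1)) − 11·(7·11^i - 2^i) = (-1)·2^i·(2 − 11) = (9)·2^i. Since 3 | h(i) by the inductive hypothesis, 3 | 11·h(i); and 3 | 9 since 9 = 3·3. Therefore 3 | h(i+1).
Hence, by induction on m, the claim holds for every m ≥ 1.
Therefore the largest such d is 3.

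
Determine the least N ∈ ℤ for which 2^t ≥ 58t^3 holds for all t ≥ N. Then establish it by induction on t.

At t = 18: 262144 < 338256, so the inequality fails and N ≥ 19. We prove 2^t ≥ 58t^3 for all t ≥ 19.
Base case (t = 19): 2^t = 524288 and 58t^3 = 397822, so 524288 ≥ 397822.
Inductive step: suppose the statement holds for some m ≥ 19, so 2^m ≥ 58m^3.
Then 2^(m + 1) = 2·(2^m) ≥ 2·(58m^3).
Also, for m ≥ 19 we have 2·(58m^3) ≥ 58(m+1)^3, since 2 ≥ (1 + 1/m)^3 for all m ≥ 19.
Combining, 2^(m + 1) ≥ 58(m+1)^3.
By induction, the statement is established for all t ≥ 19.
Hence the smallest such N is 19.

N = 19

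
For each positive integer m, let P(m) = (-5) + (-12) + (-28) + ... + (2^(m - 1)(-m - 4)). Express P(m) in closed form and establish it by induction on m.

P(m) = -2^m(m + 3) + 3

We claim P(m) = -2^m(m + 3) + 3 for all m ≥ 1.
Base case (m = 1): P(1) = -5, and the closed form gives -5. They agree.
Inductive step: assume the claim holds for m = i, so P(i) = -2^i(i + 3) + 3.
Then P(i+1) = P(i) + (2^i(-i - 5)) = (-2^i(i + 3) + 3) + (2^i(-i - 5)).
Simplifying, P(i+1) = -2^(i + 1)i - 2^(i + 3) + 3 = -2^(i+1)((i+1) + 3) + 3,
which is the closed form with m = i+1.
By the principle of mathematical induction, the result holds for all m ≥ 1.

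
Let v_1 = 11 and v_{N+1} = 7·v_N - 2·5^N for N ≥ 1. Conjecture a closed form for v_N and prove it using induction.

v_N = 5^N + 6·7^(N - 1)

Computing the first terms: v_1 = 11, v_2 = 67, v_3 = 419. This suggests v_N = 5^N + 6·7^(N - 1).
For the base case N = 1: the formula gives 11 = 11 = v_1.
For the inductive step, assume it holds for an arbitrary i ≥ 1, so v_i = 5^i + 6·7^(i - 1).
Then v_{i+1} = 7·v_i - 2·5^i = 7·(5^i + 6·7^(i - 1)) - 2·5^i = 5^(i + 1) + 6·7^i = 5^(i+1) + 6·7^((i+1) - 1),
which is the claimed formula at N = i+1.
By induction, the statement is established for all N ≥ 1.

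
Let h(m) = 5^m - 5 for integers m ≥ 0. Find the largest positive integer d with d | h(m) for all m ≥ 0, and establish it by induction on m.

d = 4

Computing the first values: h(0) = -4 and h(1) = 0; gcd(-4, 0) = 4, so d ≤ 4.
We prove 4 | 5^m - 5 for all m ≥ 0 by induction on m.
Base case (m = 0): h(0) = -4 = 4·(-1), so 4 | h(0).
Suppose the result is true for m = p, i.e. 4 | h(p). Then
h(p+1) = 5^(p+1) - 5 = 5·(5^p - 5) + 20 = 5·h(p) + 20. The first term is divisible by 4 by the inductive hypothesis, and 20 is divisible by 4. Hence 4 | h(p+1).
This completes the induction.
Therefore the largest such d is 4.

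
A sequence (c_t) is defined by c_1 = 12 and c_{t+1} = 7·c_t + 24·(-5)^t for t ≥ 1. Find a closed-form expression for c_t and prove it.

Computing the first terms: c_1 = 12, c_2 = -36, c_3 = 348. This suggests c_t = -2(-5)^t + 2·7^(t - 1).
Base case (t = 1): the formula gives 12 = 12 = c_1.
Inductive step: suppose the statement holds for some i ≥ 1, so c_i = -2(-5)^i + 2·7^(i - 1).
Then c_{i+1} = 7·c_i + 24·(-5)^i = 7·(-2(-5)^i + 2·7^(i - 1)) + 24·(-5)^i = -2(-5)^(i + 1) + 2·7^i = -2(-5)^(i+1) + 2·7^((i+1) - 1),
which is the claimed formula at t = i+1.
By the principle of mathematical induction, the result holds for all t ≥ 1.

c_t = -2(-5)^t + 2·7^(t - 1)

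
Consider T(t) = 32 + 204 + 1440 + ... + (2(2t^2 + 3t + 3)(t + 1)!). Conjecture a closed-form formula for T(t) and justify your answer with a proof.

We claim T(t) = (4t + 2)(t + 2)! - 4 for all t ≥ 1.
For the base case t = 1: T(1) = 32, and the closed form gives 32. They agree.
Suppose the result is true for t = k, so T(k) = (4k + 2)(k + 2)! - 4.
Then T(k+1) = T(k) + (2(2k^2 + 7k + 8)(k + 2)!) = ((4k + 2)(k + 2)! - 4) + (2(2k^2 + 7k + 8)(k + 2)!).
Simplifying, T(k+1) = (4(k+1) + 2)((k+1) + 2)! - 4,
which is the closed form with t = k+1.
Hence, by induction on t, the claim holds for every t ≥ 1.

T(t) = (4t + 2)(t + 2)! - 4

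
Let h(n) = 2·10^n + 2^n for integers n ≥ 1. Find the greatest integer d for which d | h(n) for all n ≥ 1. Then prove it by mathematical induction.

d = 2

Computing the first values: h(1) = 22 and h(2) = 204; gcd(22, 204) = 2, so d ≤ 2.
We prove 2 | 2·10^n + 2^n for all n ≥ 1 by induction on n.
Base step (n = 1): h(1) = 22 = 2·(11), so 2 | h(1).
Inductive step: suppose the statement holds for some j ≥ 1, i.e. 2 | h(j). Then
h(j+1) − 10·h(j) = (2·10^(j+1) + 2^(j+1)) − 10·(2·10^j + 2^j) = (1)·2^j·(2 − 10) = (-8)·2^j. Since 2 | h(j) by the inductive hypothesis, 2 | 10·h(j); and 2 | -8 since -8 = 2·-4. Therefore 2 | h(j+1).
By the principle of mathematical induction, the result holds for all n ≥ 1.
Therefore the largest such d is 2.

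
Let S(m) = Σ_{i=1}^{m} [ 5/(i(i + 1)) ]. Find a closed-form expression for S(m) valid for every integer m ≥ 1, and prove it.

We claim S(m) = 5m/(m + 1) for all m ≥ 1.
Base case (m = 1): S(1) = 5/2, and the closed form gives 5/2. They agree.
For the inductive step, assume it holds for an arbitrary i ≥ 1, so S(i) = 5i/(i + 1).
Then S(i+1) = S(i) + (5/((i + 1)(i + 2))) = (5i/(i + 1)) + (5/((i + 1)(i + 2))).
Simplifying, S(i+1) = 5(i + 1)/(i + 2) = 5(i+1)/((i+1) + 1),
which is the closed form with m = i+1.
This completes the induction.

S(m) = 5m/(m + 1)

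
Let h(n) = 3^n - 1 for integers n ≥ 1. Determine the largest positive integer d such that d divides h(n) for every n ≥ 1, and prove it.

d = 2

Computing the first values: h(1) = 2 and h(2) = 8; gcd(2, 8) = 2, so d ≤ 2.
We prove 2 | 3^n - 1 for all n ≥ 1 by induction on n.
Base case (n = 1): h(1) = 2 = 2·(1), so 2 | h(1).
Inductive step: suppose the statement holds for some p ≥ 1, i.e. 2 | h(p). Then
3^{p+1} − 1^{p+1} = 3·3^p − 1·1^p = 3·(3^p − 1^p) + (2)·1^p. The first term is divisible by 2 by the inductive hypothesis, and the second term (2)·1^p is divisible by 2 since 2 | 2. Hence 2 | h(p+1).
By induction, the statement is established for all n ≥ 1.
Therefore the largest such d is 2.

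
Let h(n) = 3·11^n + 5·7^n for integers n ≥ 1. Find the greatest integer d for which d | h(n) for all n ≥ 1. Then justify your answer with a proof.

d = 4

Computing the first values: h(1) = 68 and h(2) = 608; gcd(68, 608) = 4, so d ≤ 4.
We prove 4 | 3·11^n + 5·7^n for all n ≥ 1 by induction on n.
When n = 1: h(1) = 68 = 4·(17), so 4 | h(1).
Suppose the result is true for n = m, i.e. 4 | h(m). Then
h(m+1) − 11·h(m) = (3·11^(m+1) + 5·7^(m+1)) − 11·(3·11^m + 5·7^m) = (5)·7^m·(7 − 11) = (-20)·7^m. Since 4 | h(m) by the inductive hypothesis, 4 | 11·h(m); and 4 | -20 since -20 = 4·-5. Therefore 4 | h(m+1).
This completes the induction.
Therefore the largest such d is 4.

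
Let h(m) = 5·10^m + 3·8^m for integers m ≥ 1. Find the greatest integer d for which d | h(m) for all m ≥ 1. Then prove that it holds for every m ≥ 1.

d = 2

Computing the first values: h(1) = 74 and h(2) = 692; gcd(74, 692) = 2, so d ≤ 2.
We prove 2 | 5·10^m + 3·8^m for all m ≥ 1 by induction on m.
Base case (m = 1): h(1) = 74 = 2·(37), so 2 | h(1).
Inductive step: suppose the statement holds for some k ≥ 1, i.e. 2 | h(k). Then
h(k+1) − 10·h(k) = (5·10^(k+1) + 3·8^(k+1)) − 10·(5·10^k + 3·8^k) = (3)·8^k·(8 − 10) = (-6)·8^k. Since 2 | h(k) by the inductive hypothesis, 2 | 10·h(k); and 2 | -6 since -6 = 2·-3. Therefore 2 | h(k+1).
By the principle of mathematical induction, the result holds for all m ≥ 1.
Therefore the largest such d is 2.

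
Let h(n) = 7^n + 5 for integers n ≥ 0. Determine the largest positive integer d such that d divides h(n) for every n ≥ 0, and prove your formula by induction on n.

Computing the first values: h(0) = 6 and h(1) = 12; gcd(6, 12) = 6, so d ≤ 6.
We prove 6 | 7^n + 5 for all n ≥ 0 by induction on n.
Base step (n = 0): h(0) = 6 = 6·(1), so 6 | h(0).
For the inductive step, assume it holds for an arbitrary r ≥ 0, i.e. 6 | h(r). Then
h(r+1) = 7^(r+1) + 5 = 7·(7^r + 5) - 30 = 7·h(r) - 30. The first term is divisible by 6 by the inductive hypothesis, and -30 is divisible by 6. Hence 6 | h(r+1).
This completes the induction.
Therefore the largest such d is 6.

d = 6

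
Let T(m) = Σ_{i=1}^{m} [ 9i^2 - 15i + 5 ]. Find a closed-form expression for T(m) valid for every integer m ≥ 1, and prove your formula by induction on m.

We claim T(m) = m(3m^2 - 3m - 1) for all m ≥ 1.
For the base case m = 1: T(1) = -1, and the closed form gives -1. They agree.
Inductive step: assume the claim holds for m = i, so T(i) = i(3i^2 - 3i - 1).
Then T(i+1) = T(i) + (9i^2 + 3i - 1) = (i(3i^2 - 3i - 1)) + (9i^2 + 3i - 1).
Simplifying, T(i+1) = (i + 1)(3i^2 + 3i - 1) = (i+1)(3(i+1)^2 - 3(i+1) - 1),
which is the closed form with m = i+1.
This completes the induction.

T(m) = m(3m^2 - 3m - 1)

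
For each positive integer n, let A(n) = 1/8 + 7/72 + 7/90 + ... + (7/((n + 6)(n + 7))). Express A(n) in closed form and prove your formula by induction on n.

A(n) = n/(n + 7)

We claim A(n) = n/(n + 7) for all n ≥ 1.
Base step (n = 1): A(1) = 1/8, and the closed form gives 1/8. They agree.
For the inductive step, assume it holds for an arbitrary p ≥ 1, so A(p) = p/(p + 7).
Then A(p+1) = A(p) + (7/((p + 7)(p + 8))) = (p/(p + 7)) + (7/((p + 7)(p + 8))).
Simplifying, A(p+1) = (p + 1)/(p + 8) = (p+1)/((p+1) + 7),
which is the closed form with n = p+1.
This completes the induction.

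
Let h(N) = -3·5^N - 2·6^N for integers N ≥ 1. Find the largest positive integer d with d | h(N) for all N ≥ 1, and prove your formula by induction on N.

d = 3

Computing the first values: h(1) = -27 and h(2) = -147; gcd(-27, -147) = 3, so d ≤ 3.
We prove 3 | -3·5^N - 2·6^N for all N ≥ 1 by induction on N.
When N = 1: h(1) = -27 = 3·(-9), so 3 | h(1).
Suppose the result is true for N = p, i.e. 3 | h(p). Then
h(p+1) − 6·h(p) = (-3·5^(p+1) - 2·6^(p+1)) − 6·(-3·5^p - 2·6^p) = (-3)·5^p·(5 − 6) = (3)·5^p. Since 3 | h(p) by the inductive hypothesis, 3 | 6·h(p); and 3 | 3 since 3 = 3·1. Therefore 3 | h(p+1).
By the principle of mathematical induction, the result holds for all N ≥ 1.
Therefore the largest such d is 3.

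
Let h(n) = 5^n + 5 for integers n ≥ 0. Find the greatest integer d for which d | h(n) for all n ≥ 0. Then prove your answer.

Computing the first values: h(0) = 6 and h(1) = 10; gcd(6, 10) = 2, so d ≤ 2.
We prove 2 | 5^n + 5 for all n ≥ 0 by induction on n.
Base step (n = 0): h(0) = 6 = 2·(3), so 2 | h(0).
For the inductive step, assume it holds for an arbitrary p ≥ 0, i.e. 2 | h(p). Then
h(p+1) = 5^(p+1) + 5 = 5·(5^p + 5) - 20 = 5·h(p) - 20. The first term is divisible by 2 by the inductive hypothesis, and -20 is divisible by 2. Hence 2 | h(p+1).
By induction, the statement is established for all n ≥ 0.
Therefore the largest such d is 2.

d = 2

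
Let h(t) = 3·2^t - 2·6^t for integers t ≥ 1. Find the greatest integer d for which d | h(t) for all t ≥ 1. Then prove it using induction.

d = 6

Computing the first values: h(1) = -6 and h(2) = -60; gcd(-6, -60) = 6, so d ≤ 6.
We prove 6 | 3·2^t - 2·6^t for all t ≥ 1 by induction on t.
For the base case t = 1: h(1) = -6 = 6·(-1), so 6 | h(1).
Inductive step: suppose the statement holds for some k ≥ 1, i.e. 6 | h(k). Then
h(k+1) − 6·h(k) = (3·2^(k+1) - 2·6^(k+1)) − 6·(3·2^k - 2·6^k) = (3)·2^k·(2 − 6) = (-12)·2^k. Since 6 | h(k) by the inductive hypothesis, 6 | 6·h(k); and 6 | -12 since -12 = 6·-2. Therefore 6 | h(k+1).
By induction, the statement is established for all t ≥ 1.
Therefore the largest such d is 6.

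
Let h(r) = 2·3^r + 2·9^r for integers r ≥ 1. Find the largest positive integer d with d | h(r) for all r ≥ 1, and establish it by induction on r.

Computing the first values: h(1) = 24 and h(2) = 180; gcd(24, 180) = 12, so d ≤ 12.
We prove 12 | 2·3^r + 2·9^r for all r ≥ 1 by induction on r.
When r = 1: h(1) = 24 = 12·(2), so 12 | h(1).
Inductive step: suppose the statement holds for some k ≥ 1, i.e. 12 | h(k). Then
h(k+1) − 9·h(k) = (2·3^(k+1) + 2·9^(k+1)) − 9·(2·3^k + 2·9^k) = (2)·3^k·(3 − 9) = (-12)·3^k. Since 12 | h(k) by the inductive hypothesis, 12 | 9·h(k); and 12 | -12 since -12 = 12·-1. Therefore 12 | h(k+1).
Hence, by induction on r, the claim holds for every r ≥ 1.
Therefore the largest such d is 12.

d = 12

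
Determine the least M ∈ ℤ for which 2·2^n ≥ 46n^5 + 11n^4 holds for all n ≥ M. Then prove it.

At n = 28: 536870912 < 798438144, so the inequality fails and M ≥ 29. We prove 2·2^n ≥ 46n^5 + 11n^4 for all n ≥ 29.
For the base case n = 29: 2·2^n = 1073741824 and 46n^5 + 11n^4 = 951292945, so 1073741824 ≥ 951292945.
Inductive step: suppose the statement holds for some r ≥ 29, so 2·2^r ≥ 46r^5 + 11r^4.
Then 2·2^(r + 1) = 2·(2·2^r) ≥ 2·(46r^5 + 11r^4).
Also, for r ≥ 29 we have 2·(46r^5 + 11r^4) ≥ 46(r+1)^5 + 11(r+1)^4, since 2·(46r^5 + 11r^4) − (46(r+1)^5 + 11(r+1)^4) = 46r^5 - 219r^4 - 504r^3 - 526r^2 - 274r - 57, which is nonnegative for all r ≥ 29.
Combining, 2·2^(r + 1) ≥ 46(r+1)^5 + 11(r+1)^4.
This completes the induction.
Hence the smallest such M is 29.

M = 29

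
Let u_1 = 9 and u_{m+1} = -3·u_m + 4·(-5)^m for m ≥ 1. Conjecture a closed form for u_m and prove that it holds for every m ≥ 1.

Computing the first terms: u_1 = 9, u_2 = -47, u_3 = 241. This suggests u_m = -(-3)^(m - 1) - 2(-5)^m.
For the base case m = 1: the formula gives 9 = 9 = u_1.
For the inductive step, assume it holds for an arbitrary i ≥ 1, so u_i = -(-3)^(i - 1) - 2(-5)^i.
Then u_{i+1} = -3·u_i + 4·(-5)^i = -3·(-(-3)^(i - 1) - 2(-5)^i) + 4·(-5)^i = -(-3)^i - 2(-5)^(i + 1) = -(-3)^((i+1) - 1) - 2(-5)^(i+1),
which is the claimed formula at m = i+1.
By the principle of mathematical induction, the result holds for all m ≥ 1.

u_m = -(-3)^(m - 1) - 2(-5)^m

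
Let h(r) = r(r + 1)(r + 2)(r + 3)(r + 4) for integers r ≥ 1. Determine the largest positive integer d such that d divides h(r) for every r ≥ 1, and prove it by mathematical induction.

Computing the first values: h(1) = 120 and h(2) = 720; gcd(120, 720) = 120, so d ≤ 120.
We prove 120 | r(r + 1)(r + 2)(r + 3)(r + 4) for all r ≥ 1 by induction on r.
For the base case r = 1: h(1) = 120 = 120·(1), so 120 | h(1).
Suppose the result is true for r = p, i.e. 120 | h(p). Then
h(p+1) − h(p) = (p+1)·(p+2)·(p+3)·(p+4)·(p+5) − p·(p+1)·(p+2)·(p+3)·(p+4) = (p+1)·(p+2)·(p+3)·(p+4)·[(p+5) − p] = 5·(p+1)·(p+2)·(p+3)·(p+4). The product of 4 consecutive integers is divisible by (4)! = 24, so h(p+1) − h(p) is divisible by 5·24 = 120. By the inductive hypothesis 120 | h(p), hence 120 | h(p+1).
By the principle of mathematical induction, the result holds for all r ≥ 1.
Therefore the largest such d is 120.

d = 120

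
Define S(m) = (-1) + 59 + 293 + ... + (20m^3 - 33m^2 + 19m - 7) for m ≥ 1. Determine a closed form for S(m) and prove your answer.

S(m) = m(5m^3 - m^2 - 2m - 3)

We claim S(m) = m(5m^3 - m^2 - 2m - 3) for all m ≥ 1.
Base step (m = 1): S(1) = -1, and the closed form gives -1. They agree.
For the inductive step, assume it holds for an arbitrary i ≥ 1, so S(i) = i(5i^3 - i^2 - 2i - 3).
Then S(i+1) = S(i) + (20i^3 + 27i^2 + 13i - 1) = (i(5i^3 - i^2 - 2i - 3)) + (20i^3 + 27i^2 + 13i - 1).
Simplifying, S(i+1) = (i + 1)(5i^3 + 14i^2 + 11i - 1) = (i+1)(5(i+1)^3 - (i+1)^2 - 2(i+1) - 3),
which is the closed form with m = i+1.
By induction, the statement is established for all m ≥ 1.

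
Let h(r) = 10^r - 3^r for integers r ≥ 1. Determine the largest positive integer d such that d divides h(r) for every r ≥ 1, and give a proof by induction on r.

Computing the first values: h(1) = 7 and h(2) = 91; gcd(7, 91) = 7, so d ≤ 7.
We prove 7 | 10^r - 3^r for all r ≥ 1 by induction on r.
Base step (r = 1): h(1) = 7 = 7·(1), so 7 | h(1).
For the inductive step, assume it holds for an arbitrary p ≥ 1, i.e. 7 | h(p). Then
10^{p+1} − 3^{p+1} = 10·10^p − 3·3^p = 10·(10^p − 3^p) + (7)·3^p. The first term is divisible by 7 by the inductive hypothesis, and the second term (7)·3^p is divisible by 7 since 7 | 7. Hence 7 | h(p+1).
By induction, the statement is established for all r ≥ 1.
Therefore the largest such d is 7.

d = 7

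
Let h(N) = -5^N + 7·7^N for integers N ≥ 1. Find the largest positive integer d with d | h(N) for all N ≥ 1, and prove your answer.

d = 2

Computing the first values: h(1) = 44 and h(2) = 318; gcd(44, 318) = 2, so d ≤ 2.
We prove 2 | -5^N + 7·7^N for all N ≥ 1 by induction on N.
For the base case N = 1: h(1) = 44 = 2·(22), so 2 | h(1).
For the inductive step, assume it holds for an arbitrary m ≥ 1, i.e. 2 | h(m). Then
h(m+1) − 7·h(m) = (-5^(m+1) + 7·7^(m+1)) − 7·(-5^m + 7·7^m) = (-1)·5^m·(5 − 7) = (2)·5^m. Since 2 | h(m) by the inductive hypothesis, 2 | 7·h(m); and 2 | 2 since 2 = 2·1. Therefore 2 | h(m+1).
By the principle of mathematical induction, the result holds for all N ≥ 1.
Therefore the largest such d is 2.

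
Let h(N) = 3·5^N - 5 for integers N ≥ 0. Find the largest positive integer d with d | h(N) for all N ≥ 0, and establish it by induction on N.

d = 2

Computing the first values: h(0) = -2 and h(1) = 10; gcd(-2, 10) = 2, so d ≤ 2.
We prove 2 | 3·5^N - 5 for all N ≥ 0 by induction on N.
Base step (N = 0): h(0) = -2 = 2·(-1), so 2 | h(0).
Inductive step: suppose the statement holds for some m ≥ 0, i.e. 2 | h(m). Then
h(m+1) = 3·5^(m+1) - 5 = 5·(3·5^m - 5) + 20 = 5·h(m) + 20. The first term is divisible by 2 by the inductive hypothesis, and 20 is divisible by 2. Hence 2 | h(m+1).
By the principle of mathematical induction, the result holds for all N ≥ 0.
Therefore the largest such d is 2.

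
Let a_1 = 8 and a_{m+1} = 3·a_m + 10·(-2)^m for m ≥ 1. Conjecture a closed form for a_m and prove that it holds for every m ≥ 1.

Computing the first terms: a_1 = 8, a_2 = 4, a_3 = 52. This suggests a_m = (-2)^(m + 1) + 4·3^(m - 1).
When m = 1: the formula gives 8 = 8 = a_1.
Inductive step: suppose the statement holds for some i ≥ 1, so a_i = (-2)^(i + 1) + 4·3^(i - 1).
Then a_{i+1} = 3·a_i + 10·(-2)^i = 3·((-2)^(i + 1) + 4·3^(i - 1)) + 10·(-2)^i = (-2)^(i + 2) + 4·3^i = (-2)^((i+1) + 1) + 4·3^((i+1) - 1),
which is the claimed formula at m = i+1.
By the principle of mathematical induction, the result holds for all m ≥ 1.

a_m = (-2)^(m + 1) + 4·3^(m - 1)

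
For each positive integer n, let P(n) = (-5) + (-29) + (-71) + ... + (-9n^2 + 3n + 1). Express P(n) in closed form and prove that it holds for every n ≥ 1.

We claim P(n) = -n(3n^2 + 3n - 1) for all n ≥ 1.
Base case (n = 1): P(1) = -5, and the closed form gives -5. They agree.
Suppose the result is true for n = k, so P(k) = k(-3k^2 - 3k + 1).
Then P(k+1) = P(k) + (3k - 9(k + 1)^2 + 4) = (k(-3k^2 - 3k + 1)) + (3k - 9(k + 1)^2 + 4).
Simplifying, P(k+1) = -(k + 1)(3k^2 + 9k + 5) = -(k+1)(3(k+1)^2 + 3(k+1) - 1),
which is the closed form with n = k+1.
By induction, the statement is established for all n ≥ 1.

P(n) = -n(3n^2 + 3n - 1)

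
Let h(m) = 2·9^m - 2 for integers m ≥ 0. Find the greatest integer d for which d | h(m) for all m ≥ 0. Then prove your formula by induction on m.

Computing the first values: h(0) = 0 and h(1) = 16; gcd(0, 16) = 16, so d ≤ 16.
We prove 16 | 2·9^m - 2 for all m ≥ 0 by induction on m.
Base step (m = 0): h(0) = 0 = 16·(0), so 16 | h(0).
Suppose the result is true for m = k, i.e. 16 | h(k). Then
h(k+1) = 2·9^(k+1) - 2 = 9·(2·9^k - 2) + 16 = 9·h(k) + 16. The first term is divisible by 16 by the inductive hypothesis, and 16 is divisible by 16. Hence 16 | h(k+1).
By the principle of mathematical induction, the result holds for all m ≥ 0.
Therefore the largest such d is 16.

d = 16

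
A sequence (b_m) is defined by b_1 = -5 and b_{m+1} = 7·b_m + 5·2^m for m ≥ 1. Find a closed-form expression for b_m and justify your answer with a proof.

Computing the first terms: b_1 = -5, b_2 = -25, b_3 = -155. This suggests b_m = -2^m - 3·7^(m - 1).
Base case (m = 1): the formula gives -5 = -5 = b_1.
For the inductive step, assume it holds for an arbitrary k ≥ 1, so b_k = -2^k - 3·7^(k - 1).
Then b_{k+1} = 7·b_k + 5·2^k = 7·(-2^k - 3·7^(k - 1)) + 5·2^k = -2^(k + 1) - 3·7^k = -2^(k+1) - 3·7^((k+1) - 1),
which is the claimed formula at m = k+1.
By induction, the statement is established for all m ≥ 1.

b_m = -2^m - 3·7^(m - 1)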